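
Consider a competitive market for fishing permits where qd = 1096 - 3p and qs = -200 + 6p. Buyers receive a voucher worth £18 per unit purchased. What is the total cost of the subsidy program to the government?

Government cost = £12600

Pre-subsidy: 1096 - 3p = -200 + 6p gives p* = 144, q* = 664.
With the rebate, buyers effectively pay pb = ps − 18, where ps is the price sellers receive.
Demand in terms of ps becomes qd = 1096 − 3(ps − 18) = 1150 - 3ps. Setting this equal to supply: 1150 - 3ps = -200 + 6ps, so ps = 150.
Buyers pay pb = 150 − 18 = 132; q' = -200 + 6·150 = 700.
Government outlay = subsidy × quantity = 18 × 700 = 12600.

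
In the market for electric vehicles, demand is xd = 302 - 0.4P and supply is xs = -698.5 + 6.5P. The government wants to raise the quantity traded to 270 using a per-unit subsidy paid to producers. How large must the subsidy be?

Required subsidy s = 69 per unit

At x = 270, invert demand for the buyer price: Pb = (302 − 270)/0.4 = 80; invert supply for the seller price: Ps = (270 − (-698.5))/6.5 = 149.
The subsidy must fill the gap: s = Ps − Pb = 149 − 80 = 69.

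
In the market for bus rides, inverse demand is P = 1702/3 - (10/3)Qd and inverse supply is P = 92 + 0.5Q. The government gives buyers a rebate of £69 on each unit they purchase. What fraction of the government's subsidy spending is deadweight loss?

Pre-subsidy: 1702/3 - (10/3)Q = 92 + 0.5Q gives Q* = 124 and P* = 154.
With the rebate, buyers effectively pay Pb = Ps − 69, where Ps is the price sellers receive.
On the curves, Pb = 1702/3 - (10/3)Q and Ps = 92 + 0.5Q; the wedge Ps − Pb = 69 gives 92 + 0.5Q − (1702/3 - (10/3)Q) = 69, so Q' = 142.
Then Pb = 1702/3 − (10/3)·142 = 94 and Ps = 92 + 0.5·142 = 163.
ΔCS = ½(124 + 142)(154 − 94) = 7980; ΔPS = ½(124 + 142)(163 − 154) = 1197.
Government spending = 69 × 142 = 9798.
DWL = ½ × 69 × (142 − 124) = 621; fraction = 621 / 9798 = 9/142.

DWL / government spending = 9/142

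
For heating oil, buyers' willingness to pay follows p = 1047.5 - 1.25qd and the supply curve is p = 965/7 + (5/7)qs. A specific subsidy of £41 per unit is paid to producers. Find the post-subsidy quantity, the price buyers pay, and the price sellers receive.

Pre-subsidy: 1047.5 - 1.25q = 965/7 + (5/7)q gives q* = 5094/11 and p* = 5155/11.
With the subsidy, sellers receive ps = pb + 41 for each unit, where pb is the price buyers pay.
On the curves, pb = 1047.5 - 1.25q and ps = 965/7 + (5/7)q; the wedge ps − pb = 41 gives 965/7 + (5/7)q − (1047.5 - 1.25q) = 41, so q' = 26618/55.
Then pb = 1047.5 − 1.25·(26618/55) = 4868/11 and ps = 965/7 + (5/7)·(26618/55) = 5319/11.

q' = 26618/55; buyers pay 4868/11; sellers receive 5319/11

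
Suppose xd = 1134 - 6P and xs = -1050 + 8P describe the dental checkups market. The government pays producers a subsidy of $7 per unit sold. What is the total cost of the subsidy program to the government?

Pre-subsidy: 1134 - 6P = -1050 + 8P gives P* = 156, x* = 198.
With the subsidy, sellers receive Ps = Pb + 7 for each unit, where Pb is the price buyers pay.
Supply in terms of Pb becomes xs = -1050 + 8(Pb + 7) = -994 + 8Pb. Setting this equal to demand: 1134 - 6Pb = -994 + 8Pb, so Pb = 152.
Sellers receive Ps = 152 + 7 = 159; x' = 1134 − 6·152 = 222.
Government outlay = subsidy × quantity = 7 × 222 = 1554.

Government cost = $1554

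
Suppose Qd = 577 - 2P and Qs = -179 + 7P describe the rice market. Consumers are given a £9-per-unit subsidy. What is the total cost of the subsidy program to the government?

Pre-subsidy: 577 - 2P = -179 + 7P gives P* = 84, Q* = 409.
With the rebate, buyers effectively pay Pb = Ps − 9, where Ps is the price sellers receive.
Demand in terms of Ps becomes Qd = 577 − 2(Ps − 9) = 595 - 2Ps. Setting this equal to supply: 595 - 2Ps = -179 + 7Ps, so Ps = 86.
Buyers pay Pb = 86 − 9 = 77; Q' = -179 + 7·86 = 423.
Government outlay = subsidy × quantity = 9 × 423 = 3807.

Government cost = £3807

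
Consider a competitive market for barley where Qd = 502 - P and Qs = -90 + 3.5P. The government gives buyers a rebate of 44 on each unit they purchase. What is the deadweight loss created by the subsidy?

Pre-subsidy: 502 - P = -90 + 3.5P gives P* = 1184/9, Q* = 3334/9.
With the rebate, buyers effectively pay Pb = Ps − 44, where Ps is the price sellers receive.
Demand in terms of Ps becomes Qd = 502 − 1(Ps − 44) = 546 - Ps. Setting this equal to supply: 546 - Ps = -90 + 3.5Ps, so Ps = 424/3.
Buyers pay Pb = 424/3 − 44 = 292/3; Q' = -90 + 3.5·(424/3) = 1214/3.
The subsidy expands output by 1214/3 − 3334/9 = 308/9 past the efficient level; on those units the gap between marginal cost and willingness to pay runs from 0 up to 44.
DWL = ½ × 44 × 308/9 = 6776/9.

Deadweight loss = 6776/9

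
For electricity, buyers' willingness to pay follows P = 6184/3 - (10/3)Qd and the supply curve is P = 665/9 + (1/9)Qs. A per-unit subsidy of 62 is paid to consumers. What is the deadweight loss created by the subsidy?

Pre-subsidy: 6184/3 - (10/3)Q = 665/9 + (1/9)Q gives Q* = 577 and P* = 138.
With the rebate, buyers effectively pay Pb = Ps − 62, where Ps is the price sellers receive.
On the curves, Pb = 6184/3 - (10/3)Q and Ps = 665/9 + (1/9)Q; the wedge Ps − Pb = 62 gives 665/9 + (1/9)Q − (6184/3 - (10/3)Q) = 62, so Q' = 595.
Then Pb = 6184/3 − (10/3)·595 = 78 and Ps = 665/9 + (1/9)·595 = 140.
The subsidy expands output by 595 − 577 = 18 past the efficient level; on those units the gap between marginal cost and willingness to pay runs from 0 up to 62.
DWL = ½ × 62 × 18 = 558.

Deadweight loss = 558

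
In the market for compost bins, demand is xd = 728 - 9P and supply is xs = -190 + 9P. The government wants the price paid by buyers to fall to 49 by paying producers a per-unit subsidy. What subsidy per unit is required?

At a buyer price of 49, quantity demanded is 728 − 9·49 = 287.
Sellers supply 287 only when they receive Ps with -190 + 9·Ps = 287, i.e. Ps = 53.
s = Ps − Pb = 53 − 49 = 4.

Required subsidy s = 4 per unit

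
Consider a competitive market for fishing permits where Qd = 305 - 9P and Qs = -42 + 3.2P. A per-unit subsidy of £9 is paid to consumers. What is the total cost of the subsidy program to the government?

Government cost = 38574/61

Pre-subsidy: 305 - 9P = -42 + 3.2P gives P* = 1735/61, Q* = 2990/61.
With the rebate, buyers effectively pay Pb = Ps − 9, where Ps is the price sellers receive.
Demand in terms of Ps becomes Qd = 305 − 9(Ps − 9) = 386 - 9Ps. Setting this equal to supply: 386 - 9Ps = -42 + 3.2Ps, so Ps = 2140/61.
Buyers pay Pb = 2140/61 − 9 = 1591/61; Q' = -42 + 3.2·(2140/61) = 4286/61.
Government outlay = subsidy × quantity = 9 × 4286/61 = 38574/61.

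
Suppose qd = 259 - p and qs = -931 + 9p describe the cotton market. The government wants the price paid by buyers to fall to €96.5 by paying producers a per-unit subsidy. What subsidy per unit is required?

Required subsidy s = €25 per unit

At a buyer price of 96.5, quantity demanded is 259 − 1·96.5 = 162.5.
Sellers supply 162.5 only when they receive ps with -931 + 9·ps = 162.5, i.e. ps = 121.5.
s = ps − pb = 121.5 − 96.5 = 25.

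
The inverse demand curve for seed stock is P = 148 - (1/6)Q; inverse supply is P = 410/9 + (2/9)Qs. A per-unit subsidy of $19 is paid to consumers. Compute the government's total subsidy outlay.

Pre-subsidy: 148 - (1/6)Q = 410/9 + (2/9)Q gives Q* = 1844/7 and P* = 2186/21.
With the rebate, buyers effectively pay Pb = Ps − 19, where Ps is the price sellers receive.
On the curves, Pb = 148 - (1/6)Q and Ps = 410/9 + (2/9)Q; the wedge Ps − Pb = 19 gives 410/9 + (2/9)Q − (148 - (1/6)Q) = 19, so Q' = 2186/7.
Then Pb = 148 − (1/6)·(2186/7) = 2015/21 and Ps = 410/9 + (2/9)·(2186/7) = 2414/21.
Government outlay = subsidy × quantity = 19 × 2186/7 = 41534/7.

Government cost = 41534/7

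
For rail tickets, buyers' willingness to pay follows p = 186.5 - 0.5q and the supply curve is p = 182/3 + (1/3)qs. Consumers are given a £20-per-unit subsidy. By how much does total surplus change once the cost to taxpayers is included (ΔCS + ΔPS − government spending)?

Net change in total surplus = -£240

Pre-subsidy: 186.5 - 0.5q = 182/3 + (1/3)q gives q* = 151 and p* = 111.
With the rebate, buyers effectively pay pb = ps − 20, where ps is the price sellers receive.
On the curves, pb = 186.5 - 0.5q and ps = 182/3 + (1/3)q; the wedge ps − pb = 20 gives 182/3 + (1/3)q − (186.5 - 0.5q) = 20, so q' = 175.
Then pb = 186.5 − 0.5·175 = 99 and ps = 182/3 + (1/3)·175 = 119.
ΔCS = ½(151 + 175)(111 − 99) = 1956; ΔPS = ½(151 + 175)(119 − 111) = 1304.
Government spending = 20 × 175 = 3500.
Net change = 1956 + 1304 − 3500 = -240. The loss equals the DWL triangle ½·20·24.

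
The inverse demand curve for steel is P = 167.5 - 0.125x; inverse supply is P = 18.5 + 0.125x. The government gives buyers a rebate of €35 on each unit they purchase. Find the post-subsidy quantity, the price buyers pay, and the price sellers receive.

Pre-subsidy: 167.5 - 0.125x = 18.5 + 0.125x gives x* = 596 and P* = 93.
With the rebate, buyers effectively pay Pb = Ps − 35, where Ps is the price sellers receive.
On the curves, Pb = 167.5 - 0.125x and Ps = 18.5 + 0.125x; the wedge Ps − Pb = 35 gives 18.5 + 0.125x − (167.5 - 0.125x) = 35, so x' = 736.
Then Pb = 167.5 − 0.125·736 = 75.5 and Ps = 18.5 + 0.125·736 = 110.5.

x' = 736; buyers pay €75.5; sellers receive €110.5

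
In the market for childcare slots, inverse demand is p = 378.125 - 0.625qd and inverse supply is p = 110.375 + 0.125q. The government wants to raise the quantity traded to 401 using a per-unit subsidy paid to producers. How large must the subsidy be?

Required subsidy s = 33 per unit

At q = 401, from the demand curve buyers pay pb = 378.125 − 0.625·401 = 127.5; from the supply curve sellers need ps = 110.375 + 0.125·401 = 160.5.
The subsidy must fill the gap: s = ps − pb = 160.5 − 127.5 = 33.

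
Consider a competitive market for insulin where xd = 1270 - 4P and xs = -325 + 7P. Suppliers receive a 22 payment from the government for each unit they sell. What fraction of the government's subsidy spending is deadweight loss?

Pre-subsidy: 1270 - 4P = -325 + 7P gives P* = 145, x* = 690.
With the subsidy, sellers receive Ps = Pb + 22 for each unit, where Pb is the price buyers pay.
Supply in terms of Pb becomes xs = -325 + 7(Pb + 22) = -171 + 7Pb. Setting this equal to demand: 1270 - 4Pb = -171 + 7Pb, so Pb = 131.
Sellers receive Ps = 131 + 22 = 153; x' = 1270 − 4·131 = 746.
ΔCS = ½(690 + 746)(145 − 131) = 10052; ΔPS = ½(690 + 746)(153 − 145) = 5744.
Government spending = 22 × 746 = 16412.
DWL = ½ × 22 × (746 − 690) = 616; fraction = 616 / 16412 = 14/373.

DWL / government spending = 14/373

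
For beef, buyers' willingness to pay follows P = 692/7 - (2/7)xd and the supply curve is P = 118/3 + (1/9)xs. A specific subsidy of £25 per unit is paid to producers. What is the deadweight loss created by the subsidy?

Pre-subsidy: 692/7 - (2/7)x = 118/3 + (1/9)x gives x* = 150 and P* = 56.
With the subsidy, sellers receive Ps = Pb + 25 for each unit, where Pb is the price buyers pay.
On the curves, Pb = 692/7 - (2/7)x and Ps = 118/3 + (1/9)x; the wedge Ps − Pb = 25 gives 118/3 + (1/9)x − (692/7 - (2/7)x) = 25, so x' = 213.
Then Pb = 692/7 − (2/7)·213 = 38 and Ps = 118/3 + (1/9)·213 = 63.
The subsidy expands output by 213 − 150 = 63 past the efficient level; on those units the gap between marginal cost and willingness to pay runs from 0 up to 25.
DWL = ½ × 25 × 63 = 787.5.

Deadweight loss = £787.5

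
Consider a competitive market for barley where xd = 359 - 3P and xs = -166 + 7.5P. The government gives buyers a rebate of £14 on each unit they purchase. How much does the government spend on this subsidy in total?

Pre-subsidy: 359 - 3P = -166 + 7.5P gives P* = 50, x* = 209.
With the rebate, buyers effectively pay Pb = Ps − 14, where Ps is the price sellers receive.
Demand in terms of Ps becomes xd = 359 − 3(Ps − 14) = 401 - 3Ps. Setting this equal to supply: 401 - 3Ps = -166 + 7.5Ps, so Ps = 54.
Buyers pay Pb = 54 − 14 = 40; x' = -166 + 7.5·54 = 239.
Government outlay = subsidy × quantity = 14 × 239 = 3346.

Government cost = £3346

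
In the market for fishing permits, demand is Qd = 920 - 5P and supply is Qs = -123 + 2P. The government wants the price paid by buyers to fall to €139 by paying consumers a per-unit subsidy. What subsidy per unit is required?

Required subsidy s = €35 per unit

At a buyer price of 139, quantity demanded is 920 − 5·139 = 225.
Sellers supply 225 only when they receive Ps with -123 + 2·Ps = 225, i.e. Ps = 174.
s = Ps − Pb = 174 − 139 = 35.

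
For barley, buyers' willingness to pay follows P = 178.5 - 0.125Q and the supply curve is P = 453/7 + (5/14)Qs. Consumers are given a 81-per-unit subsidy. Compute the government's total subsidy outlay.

Pre-subsidy: 178.5 - 0.125Q = 453/7 + (5/14)Q gives Q* = 236 and P* = 149.
With the rebate, buyers effectively pay Pb = Ps − 81, where Ps is the price sellers receive.
On the curves, Pb = 178.5 - 0.125Q and Ps = 453/7 + (5/14)Q; the wedge Ps − Pb = 81 gives 453/7 + (5/14)Q − (178.5 - 0.125Q) = 81, so Q' = 404.
Then Pb = 178.5 − 0.125·404 = 128 and Ps = 453/7 + (5/14)·404 = 209.
Government outlay = subsidy × quantity = 81 × 404 = 32724.

Government cost = 32724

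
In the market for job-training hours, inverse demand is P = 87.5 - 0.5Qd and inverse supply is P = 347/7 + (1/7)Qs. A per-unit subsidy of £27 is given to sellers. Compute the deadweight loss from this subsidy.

Pre-subsidy: 87.5 - 0.5Q = 347/7 + (1/7)Q gives Q* = 59 and P* = 58.
With the subsidy, sellers receive Ps = Pb + 27 for each unit, where Pb is the price buyers pay.
On the curves, Pb = 87.5 - 0.5Q and Ps = 347/7 + (1/7)Q; the wedge Ps − Pb = 27 gives 347/7 + (1/7)Q − (87.5 - 0.5Q) = 27, so Q' = 101.
Then Pb = 87.5 − 0.5·101 = 37 and Ps = 347/7 + (1/7)·101 = 64.
The subsidy expands output by 101 − 59 = 42 past the efficient level; on those units the gap between marginal cost and willingness to pay runs from 0 up to 27.
DWL = ½ × 27 × 42 = 567.

Deadweight loss = £567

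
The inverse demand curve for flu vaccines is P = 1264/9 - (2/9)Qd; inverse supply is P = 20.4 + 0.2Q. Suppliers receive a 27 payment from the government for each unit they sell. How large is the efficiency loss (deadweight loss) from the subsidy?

Pre-subsidy: 1264/9 - (2/9)Q = 20.4 + 0.2Q gives Q* = 5402/19 and P* = 1468/19.
With the subsidy, sellers receive Ps = Pb + 27 for each unit, where Pb is the price buyers pay.
On the curves, Pb = 1264/9 - (2/9)Q and Ps = 20.4 + 0.2Q; the wedge Ps − Pb = 27 gives 20.4 + 0.2Q − (1264/9 - (2/9)Q) = 27, so Q' = 6617/19.
Then Pb = 1264/9 − (2/9)·(6617/19) = 1198/19 and Ps = 20.4 + 0.2·(6617/19) = 1711/19.
The subsidy expands output by 6617/19 − 5402/19 = 1215/19 past the efficient level; on those units the gap between marginal cost and willingness to pay runs from 0 up to 27.
DWL = ½ × 27 × 1215/19 = 32805/38.

Deadweight loss = 32805/38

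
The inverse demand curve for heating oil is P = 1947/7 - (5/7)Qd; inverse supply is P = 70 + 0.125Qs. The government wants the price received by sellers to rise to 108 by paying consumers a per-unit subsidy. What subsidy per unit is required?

Required subsidy s = 47 per unit

At a seller price of 108, quantity supplied is -560 + 8·108 = 304.
Buyers absorb 304 only when they pay Pb = 1947/7 − (5/7)·304 = 61.
s = Ps − Pb = 108 − 61 = 47.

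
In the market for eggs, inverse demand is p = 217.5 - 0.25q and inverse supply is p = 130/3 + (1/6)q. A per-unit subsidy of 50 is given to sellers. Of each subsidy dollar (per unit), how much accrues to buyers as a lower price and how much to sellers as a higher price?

Pre-subsidy: 217.5 - 0.25q = 130/3 + (1/6)q gives q* = 418 and p* = 113.
With the subsidy, sellers receive ps = pb + 50 for each unit, where pb is the price buyers pay.
On the curves, pb = 217.5 - 0.25q and ps = 130/3 + (1/6)q; the wedge ps − pb = 50 gives 130/3 + (1/6)q − (217.5 - 0.25q) = 50, so q' = 538.
Then pb = 217.5 − 0.25·538 = 83 and ps = 130/3 + (1/6)·538 = 133.
Buyers' price falls by p* − pb = 113 − 83 = 30; sellers' price rises by ps − p* = 133 − 113 = 20.

Buyers gain 30 per unit; sellers gain 20 per unit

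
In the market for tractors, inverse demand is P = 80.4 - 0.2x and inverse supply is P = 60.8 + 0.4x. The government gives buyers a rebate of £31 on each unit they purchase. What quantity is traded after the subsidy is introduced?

Pre-subsidy: 80.4 - 0.2x = 60.8 + 0.4x gives x* = 98/3 and P* = 1108/15.
With the rebate, buyers effectively pay Pb = Ps − 31, where Ps is the price sellers receive.
On the curves, Pb = 80.4 - 0.2x and Ps = 60.8 + 0.4x; the wedge Ps − Pb = 31 gives 60.8 + 0.4x − (80.4 - 0.2x) = 31, so x' = 253/3.
Then Pb = 80.4 − 0.2·(253/3) = 953/15 and Ps = 60.8 + 0.4·(253/3) = 1418/15.

x' = 253/3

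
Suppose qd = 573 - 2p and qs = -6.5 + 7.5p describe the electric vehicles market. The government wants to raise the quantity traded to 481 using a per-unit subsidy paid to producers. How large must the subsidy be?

Required subsidy s = 19 per unit

At q = 481, invert demand for the buyer price: pb = (573 − 481)/2 = 46; invert supply for the seller price: ps = (481 − (-6.5))/7.5 = 65.
The subsidy must fill the gap: s = ps − pb = 65 − 46 = 19.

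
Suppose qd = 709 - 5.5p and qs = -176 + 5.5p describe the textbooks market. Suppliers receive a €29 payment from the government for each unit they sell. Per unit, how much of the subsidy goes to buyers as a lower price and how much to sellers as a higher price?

Buyers gain €14.5 per unit; sellers gain €14.5 per unit

Pre-subsidy: 709 - 5.5p = -176 + 5.5p gives p* = 885/11, q* = 266.5.
With the subsidy, sellers receive ps = pb + 29 for each unit, where pb is the price buyers pay.
Supply in terms of pb becomes qs = -176 + 5.5(pb + 29) = -16.5 + 5.5pb. Setting this equal to demand: 709 - 5.5pb = -16.5 + 5.5pb, so pb = 1451/22.
Sellers receive ps = 1451/22 + 29 = 2089/22; q' = 709 − 5.5·(1451/22) = 346.25.
Buyers' price falls by p* − pb = 885/11 − 1451/22 = 14.5; sellers' price rises by ps − p* = 2089/22 − 885/11 = 14.5.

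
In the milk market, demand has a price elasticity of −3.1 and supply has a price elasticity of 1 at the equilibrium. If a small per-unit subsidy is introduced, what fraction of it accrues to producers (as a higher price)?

For a small subsidy around the equilibrium, the benefit split depends on the relative slopes, which at a point are proportional to the elasticities.
Buyer share = εs/(εs + |εd|) = 1/(1 + 3.1) = 10/41; seller share = |εd|/(εs + |εd|) = 31/41.
So producers capture 31/41 of the subsidy.

Producer share = 31/41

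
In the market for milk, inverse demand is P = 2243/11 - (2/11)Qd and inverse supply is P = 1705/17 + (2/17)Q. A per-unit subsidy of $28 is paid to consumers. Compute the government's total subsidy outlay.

Government cost = $12306

Pre-subsidy: 2243/11 - (2/11)Q = 1705/17 + (2/17)Q gives Q* = 346 and P* = 141.
With the rebate, buyers effectively pay Pb = Ps − 28, where Ps is the price sellers receive.
On the curves, Pb = 2243/11 - (2/11)Q and Ps = 1705/17 + (2/17)Q; the wedge Ps − Pb = 28 gives 1705/17 + (2/17)Q − (2243/11 - (2/11)Q) = 28, so Q' = 439.5.
Then Pb = 2243/11 − (2/11)·439.5 = 124 and Ps = 1705/17 + (2/17)·439.5 = 152.
Government outlay = subsidy × quantity = 28 × 439.5 = 12306.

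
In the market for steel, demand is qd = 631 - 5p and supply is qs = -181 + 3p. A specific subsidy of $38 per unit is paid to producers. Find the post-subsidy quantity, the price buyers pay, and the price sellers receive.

Pre-subsidy: 631 - 5p = -181 + 3p gives p* = 101.5, q* = 123.5.
With the subsidy, sellers receive ps = pb + 38 for each unit, where pb is the price buyers pay.
Supply in terms of pb becomes qs = -181 + 3(pb + 38) = -67 + 3pb. Setting this equal to demand: 631 - 5pb = -67 + 3pb, so pb = 87.25.
Sellers receive ps = 87.25 + 38 = 125.25; q' = 631 − 5·87.25 = 194.75.

q' = 194.75; buyers pay $87.25; sellers receive $125.25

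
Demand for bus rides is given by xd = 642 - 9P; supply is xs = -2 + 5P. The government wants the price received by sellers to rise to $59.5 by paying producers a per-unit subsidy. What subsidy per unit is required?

At a seller price of 59.5, quantity supplied is -2 + 5·59.5 = 295.5.
Buyers absorb 295.5 only when they pay Pb with 642 − 9·Pb = 295.5, i.e. Pb = 38.5.
s = Ps − Pb = 59.5 − 38.5 = 21.

Required subsidy s = $21 per unit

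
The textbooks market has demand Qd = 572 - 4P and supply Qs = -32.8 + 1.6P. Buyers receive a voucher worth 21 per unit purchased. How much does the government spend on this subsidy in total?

Government cost = 3444

Pre-subsidy: 572 - 4P = -32.8 + 1.6P gives P* = 108, Q* = 140.
With the rebate, buyers effectively pay Pb = Ps − 21, where Ps is the price sellers receive.
Demand in terms of Ps becomes Qd = 572 − 4(Ps − 21) = 656 - 4Ps. Setting this equal to supply: 656 - 4Ps = -32.8 + 1.6Ps, so Ps = 123.
Buyers pay Pb = 123 − 21 = 102; Q' = -32.8 + 1.6·123 = 164.
Government outlay = subsidy × quantity = 21 × 164 = 3444.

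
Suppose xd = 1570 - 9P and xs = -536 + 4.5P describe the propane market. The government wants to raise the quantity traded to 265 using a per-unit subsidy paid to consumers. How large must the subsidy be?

Required subsidy s = 33 per unit

At x = 265, invert demand for the buyer price: Pb = (1570 − 265)/9 = 145; invert supply for the seller price: Ps = (265 − (-536))/4.5 = 178.
The subsidy must fill the gap: s = Ps − Pb = 178 − 145 = 33.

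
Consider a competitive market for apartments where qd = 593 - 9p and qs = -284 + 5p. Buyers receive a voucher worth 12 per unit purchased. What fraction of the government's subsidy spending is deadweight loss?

Pre-subsidy: 593 - 9p = -284 + 5p gives p* = 877/14, q* = 409/14.
With the rebate, buyers effectively pay pb = ps − 12, where ps is the price sellers receive.
Demand in terms of ps becomes qd = 593 − 9(ps − 12) = 701 - 9ps. Setting this equal to supply: 701 - 9ps = -284 + 5ps, so ps = 985/14.
Buyers pay pb = 985/14 − 12 = 817/14; q' = -284 + 5·(985/14) = 949/14.
ΔCS = ½(409/14 + 949/14)(877/14 − 817/14) = 1455/7; ΔPS = ½(409/14 + 949/14)(985/14 − 877/14) = 2619/7.
Government spending = 12 × 949/14 = 5694/7.
DWL = ½ × 12 × (949/14 − 409/14) = 1620/7; fraction = (1620/7) / (5694/7) = 270/949.

DWL / government spending = 270/949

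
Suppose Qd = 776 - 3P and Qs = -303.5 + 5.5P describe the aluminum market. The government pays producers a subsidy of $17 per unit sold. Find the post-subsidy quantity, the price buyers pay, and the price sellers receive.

Q' = 428; buyers pay $116; sellers receive $133

Pre-subsidy: 776 - 3P = -303.5 + 5.5P gives P* = 127, Q* = 395.
With the subsidy, sellers receive Ps = Pb + 17 for each unit, where Pb is the price buyers pay.
Supply in terms of Pb becomes Qs = -303.5 + 5.5(Pb + 17) = -210 + 5.5Pb. Setting this equal to demand: 776 - 3Pb = -210 + 5.5Pb, so Pb = 116.
Sellers receive Ps = 116 + 17 = 133; Q' = 776 − 3·116 = 428.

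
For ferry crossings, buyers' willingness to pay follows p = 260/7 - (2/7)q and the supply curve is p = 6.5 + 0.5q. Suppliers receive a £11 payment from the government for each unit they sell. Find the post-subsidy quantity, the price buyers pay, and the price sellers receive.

Pre-subsidy: 260/7 - (2/7)q = 6.5 + 0.5q gives q* = 39 and p* = 26.
With the subsidy, sellers receive ps = pb + 11 for each unit, where pb is the price buyers pay.
On the curves, pb = 260/7 - (2/7)q and ps = 6.5 + 0.5q; the wedge ps − pb = 11 gives 6.5 + 0.5q − (260/7 - (2/7)q) = 11, so q' = 53.
Then pb = 260/7 − (2/7)·53 = 22 and ps = 6.5 + 0.5·53 = 33.

q' = 53; buyers pay £22; sellers receive £33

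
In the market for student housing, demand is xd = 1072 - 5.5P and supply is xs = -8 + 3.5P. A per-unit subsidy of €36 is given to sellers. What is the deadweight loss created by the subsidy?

Pre-subsidy: 1072 - 5.5P = -8 + 3.5P gives P* = 120, x* = 412.
With the subsidy, sellers receive Ps = Pb + 36 for each unit, where Pb is the price buyers pay.
Supply in terms of Pb becomes xs = -8 + 3.5(Pb + 36) = 118 + 3.5Pb. Setting this equal to demand: 1072 - 5.5Pb = 118 + 3.5Pb, so Pb = 106.
Sellers receive Ps = 106 + 36 = 142; x' = 1072 − 5.5·106 = 489.
The subsidy expands output by 489 − 412 = 77 past the efficient level; on those units the gap between marginal cost and willingness to pay runs from 0 up to 36.
DWL = ½ × 36 × 77 = 1386.

Deadweight loss = €1386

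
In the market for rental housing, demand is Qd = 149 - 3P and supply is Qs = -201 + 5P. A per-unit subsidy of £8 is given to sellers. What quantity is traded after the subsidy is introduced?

Q' = 32.75

Pre-subsidy: 149 - 3P = -201 + 5P gives P* = 43.75, Q* = 17.75.
With the subsidy, sellers receive Ps = Pb + 8 for each unit, where Pb is the price buyers pay.
Supply in terms of Pb becomes Qs = -201 + 5(Pb + 8) = -161 + 5Pb. Setting this equal to demand: 149 - 3Pb = -161 + 5Pb, so Pb = 38.75.
Sellers receive Ps = 38.75 + 8 = 46.75; Q' = 149 − 3·38.75 = 32.75.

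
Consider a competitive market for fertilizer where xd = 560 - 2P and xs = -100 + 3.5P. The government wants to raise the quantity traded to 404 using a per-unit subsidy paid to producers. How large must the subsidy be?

At x = 404, invert demand for the buyer price: Pb = (560 − 404)/2 = 78; invert supply for the seller price: Ps = (404 − (-100))/3.5 = 144.
The subsidy must fill the gap: s = Ps − Pb = 144 − 78 = 66.

Required subsidy s = 66 per unit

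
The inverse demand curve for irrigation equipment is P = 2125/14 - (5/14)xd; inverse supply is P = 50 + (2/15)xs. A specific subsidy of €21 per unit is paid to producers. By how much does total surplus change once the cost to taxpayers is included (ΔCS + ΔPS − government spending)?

Pre-subsidy: 2125/14 - (5/14)x = 50 + (2/15)x gives x* = 21375/103 and P* = 8000/103.
With the subsidy, sellers receive Ps = Pb + 21 for each unit, where Pb is the price buyers pay.
On the curves, Pb = 2125/14 - (5/14)x and Ps = 50 + (2/15)x; the wedge Ps − Pb = 21 gives 50 + (2/15)x − (2125/14 - (5/14)x) = 21, so x' = 25785/103.
Then Pb = 2125/14 − (5/14)·(25785/103) = 6425/103 and Ps = 50 + (2/15)·(25785/103) = 8588/103.
ΔCS = ½(21375/103 + 25785/103)(8000/103 − 6425/103) = 37138500/10609; ΔPS = ½(21375/103 + 25785/103)(8588/103 − 8000/103) = 13865040/10609.
Government spending = 21 × 25785/103 = 541485/103.
Net change = 37138500/10609 + 13865040/10609 − 541485/103 = -46305/103. The loss equals the DWL triangle ½·21·4410/103.

Net change in total surplus = -46305/103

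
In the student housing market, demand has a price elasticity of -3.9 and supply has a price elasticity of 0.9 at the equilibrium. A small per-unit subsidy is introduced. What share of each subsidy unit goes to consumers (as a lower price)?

Consumer share = 0.1875

For a small subsidy around the equilibrium, the benefit split depends on the relative slopes, which at a point are proportional to the elasticities.
Buyer share = εs/(εs + |εd|) = 0.9/(0.9 + 3.9) = 0.1875; seller share = |εd|/(εs + |εd|) = 0.8125.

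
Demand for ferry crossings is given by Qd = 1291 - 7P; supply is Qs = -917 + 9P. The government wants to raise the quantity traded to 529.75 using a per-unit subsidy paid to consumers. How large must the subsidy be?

At Q = 529.75, invert demand for the buyer price: Pb = (1291 − 529.75)/7 = 108.75; invert supply for the seller price: Ps = (529.75 − (-917))/9 = 160.75.
The subsidy must fill the gap: s = Ps − Pb = 160.75 − 108.75 = 52.

Required subsidy s = 52 per unit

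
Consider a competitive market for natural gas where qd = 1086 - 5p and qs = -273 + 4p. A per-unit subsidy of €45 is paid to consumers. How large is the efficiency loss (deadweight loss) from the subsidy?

Deadweight loss = €2250

Pre-subsidy: 1086 - 5p = -273 + 4p gives p* = 151, q* = 331.
With the rebate, buyers effectively pay pb = ps − 45, where ps is the price sellers receive.
Demand in terms of ps becomes qd = 1086 − 5(ps − 45) = 1311 - 5ps. Setting this equal to supply: 1311 - 5ps = -273 + 4ps, so ps = 176.
Buyers pay pb = 176 − 45 = 131; q' = -273 + 4·176 = 431.
The subsidy expands output by 431 − 331 = 100 past the efficient level; on those units the gap between marginal cost and willingness to pay runs from 0 up to 45.
DWL = ½ × 45 × 100 = 2250.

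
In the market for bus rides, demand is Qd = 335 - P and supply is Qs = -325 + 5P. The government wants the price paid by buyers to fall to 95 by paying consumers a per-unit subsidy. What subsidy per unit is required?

Required subsidy s = 18 per unit

At a buyer price of 95, quantity demanded is 335 − 1·95 = 240.
Sellers supply 240 only when they receive Ps with -325 + 5·Ps = 240, i.e. Ps = 113.
s = Ps − Pb = 113 − 95 = 18.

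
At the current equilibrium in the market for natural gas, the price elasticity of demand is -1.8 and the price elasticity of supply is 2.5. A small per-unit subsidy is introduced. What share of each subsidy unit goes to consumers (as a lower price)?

For a small subsidy around the equilibrium, the benefit split depends on the relative slopes, which at a point are proportional to the elasticities.
Buyer share = εs/(εs + |εd|) = 2.5/(2.5 + 1.8) = 25/43; seller share = |εd|/(εs + |εd|) = 18/43.

Consumer share = 25/43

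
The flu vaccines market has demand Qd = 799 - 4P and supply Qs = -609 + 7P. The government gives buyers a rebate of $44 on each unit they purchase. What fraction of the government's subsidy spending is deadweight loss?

Pre-subsidy: 799 - 4P = -609 + 7P gives P* = 128, Q* = 287.
With the rebate, buyers effectively pay Pb = Ps − 44, where Ps is the price sellers receive.
Demand in terms of Ps becomes Qd = 799 − 4(Ps − 44) = 975 - 4Ps. Setting this equal to supply: 975 - 4Ps = -609 + 7Ps, so Ps = 144.
Buyers pay Pb = 144 − 44 = 100; Q' = -609 + 7·144 = 399.
ΔCS = ½(287 + 399)(128 − 100) = 9604; ΔPS = ½(287 + 399)(144 − 128) = 5488.
Government spending = 44 × 399 = 17556.
DWL = ½ × 44 × (399 − 287) = 2464; fraction = 2464 / 17556 = 8/57.

DWL / government spending = 8/57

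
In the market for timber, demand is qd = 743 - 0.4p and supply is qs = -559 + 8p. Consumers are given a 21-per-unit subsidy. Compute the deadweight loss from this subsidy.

Deadweight loss = 84

Pre-subsidy: 743 - 0.4p = -559 + 8p gives p* = 155, q* = 681.
With the rebate, buyers effectively pay pb = ps − 21, where ps is the price sellers receive.
Demand in terms of ps becomes qd = 743 − 0.4(ps − 21) = 751.4 - 0.4ps. Setting this equal to supply: 751.4 - 0.4ps = -559 + 8ps, so ps = 156.
Buyers pay pb = 156 − 21 = 135; q' = -559 + 8·156 = 689.
The subsidy expands output by 689 − 681 = 8 past the efficient level; on those units the gap between marginal cost and willingness to pay runs from 0 up to 21.
DWL = ½ × 21 × 8 = 84.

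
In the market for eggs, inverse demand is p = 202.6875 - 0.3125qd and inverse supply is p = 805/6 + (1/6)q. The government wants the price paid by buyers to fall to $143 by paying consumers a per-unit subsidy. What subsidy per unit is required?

At a buyer price of 143, quantity demanded is 648.6 − 3.2·143 = 191.
Sellers supply 191 only when they receive ps = 805/6 + (1/6)·191 = 166.
s = ps − pb = 166 − 143 = 23.

Required subsidy s = $23 per unit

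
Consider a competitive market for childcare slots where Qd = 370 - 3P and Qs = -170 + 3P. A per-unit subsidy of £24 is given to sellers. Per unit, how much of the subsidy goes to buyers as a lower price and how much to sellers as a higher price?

Buyers gain £12 per unit; sellers gain £12 per unit

Pre-subsidy: 370 - 3P = -170 + 3P gives P* = 90, Q* = 100.
With the subsidy, sellers receive Ps = Pb + 24 for each unit, where Pb is the price buyers pay.
Supply in terms of Pb becomes Qs = -170 + 3(Pb + 24) = -98 + 3Pb. Setting this equal to demand: 370 - 3Pb = -98 + 3Pb, so Pb = 78.
Sellers receive Ps = 78 + 24 = 102; Q' = 370 − 3·78 = 136.
Buyers' price falls by P* − Pb = 90 − 78 = 12; sellers' price rises by Ps − P* = 102 − 90 = 12.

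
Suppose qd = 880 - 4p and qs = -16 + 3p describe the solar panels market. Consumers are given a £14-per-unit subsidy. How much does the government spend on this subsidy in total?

Pre-subsidy: 880 - 4p = -16 + 3p gives p* = 128, q* = 368.
With the rebate, buyers effectively pay pb = ps − 14, where ps is the price sellers receive.
Demand in terms of ps becomes qd = 880 − 4(ps − 14) = 936 - 4ps. Setting this equal to supply: 936 - 4ps = -16 + 3ps, so ps = 136.
Buyers pay pb = 136 − 14 = 122; q' = -16 + 3·136 = 392.
Government outlay = subsidy × quantity = 14 × 392 = 5488.

Government cost = £5488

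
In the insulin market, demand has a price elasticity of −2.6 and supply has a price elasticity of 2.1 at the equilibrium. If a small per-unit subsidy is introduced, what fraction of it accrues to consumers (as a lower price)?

For a small subsidy around the equilibrium, the benefit split depends on the relative slopes, which at a point are proportional to the elasticities.
Buyer share = εs/(εs + |εd|) = 2.1/(2.1 + 2.6) = 21/47; seller share = |εd|/(εs + |εd|) = 26/47.

Consumer share = 21/47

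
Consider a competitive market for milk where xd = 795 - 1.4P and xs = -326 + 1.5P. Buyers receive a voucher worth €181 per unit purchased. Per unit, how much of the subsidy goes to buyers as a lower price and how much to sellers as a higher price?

Pre-subsidy: 795 - 1.4P = -326 + 1.5P gives P* = 11210/29, x* = 7361/29.
With the rebate, buyers effectively pay Pb = Ps − 181, where Ps is the price sellers receive.
Demand in terms of Ps becomes xd = 795 − 1.4(Ps − 181) = 1048.4 - 1.4Ps. Setting this equal to supply: 1048.4 - 1.4Ps = -326 + 1.5Ps, so Ps = 13744/29.
Buyers pay Pb = 13744/29 − 181 = 8495/29; x' = -326 + 1.5·(13744/29) = 11162/29.
Buyers' price falls by P* − Pb = 11210/29 − 8495/29 = 2715/29; sellers' price rises by Ps − P* = 13744/29 − 11210/29 = 2534/29.

Buyers gain 2715/29 per unit; sellers gain 2534/29 per unit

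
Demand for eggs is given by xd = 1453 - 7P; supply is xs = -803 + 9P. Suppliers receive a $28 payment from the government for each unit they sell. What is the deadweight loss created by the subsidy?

Pre-subsidy: 1453 - 7P = -803 + 9P gives P* = 141, x* = 466.
With the subsidy, sellers receive Ps = Pb + 28 for each unit, where Pb is the price buyers pay.
Supply in terms of Pb becomes xs = -803 + 9(Pb + 28) = -551 + 9Pb. Setting this equal to demand: 1453 - 7Pb = -551 + 9Pb, so Pb = 125.25.
Sellers receive Ps = 125.25 + 28 = 153.25; x' = 1453 − 7·125.25 = 576.25.
The subsidy expands output by 576.25 − 466 = 110.25 past the efficient level; on those units the gap between marginal cost and willingness to pay runs from 0 up to 28.
DWL = ½ × 28 × 110.25 = 1543.5.

Deadweight loss = $1543.5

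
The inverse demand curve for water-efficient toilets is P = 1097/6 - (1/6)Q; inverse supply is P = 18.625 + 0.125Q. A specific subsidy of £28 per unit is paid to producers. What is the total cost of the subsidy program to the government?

Government cost = £18452

Pre-subsidy: 1097/6 - (1/6)Q = 18.625 + 0.125Q gives Q* = 563 and P* = 89.
With the subsidy, sellers receive Ps = Pb + 28 for each unit, where Pb is the price buyers pay.
On the curves, Pb = 1097/6 - (1/6)Q and Ps = 18.625 + 0.125Q; the wedge Ps − Pb = 28 gives 18.625 + 0.125Q − (1097/6 - (1/6)Q) = 28, so Q' = 659.
Then Pb = 1097/6 − (1/6)·659 = 73 and Ps = 18.625 + 0.125·659 = 101.
Government outlay = subsidy × quantity = 28 × 659 = 18452.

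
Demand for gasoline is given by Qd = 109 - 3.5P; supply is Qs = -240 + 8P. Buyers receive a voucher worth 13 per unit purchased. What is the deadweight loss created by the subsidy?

Deadweight loss = 4732/23

Pre-subsidy: 109 - 3.5P = -240 + 8P gives P* = 698/23, Q* = 64/23.
With the rebate, buyers effectively pay Pb = Ps − 13, where Ps is the price sellers receive.
Demand in terms of Ps becomes Qd = 109 − 3.5(Ps − 13) = 154.5 - 3.5Ps. Setting this equal to supply: 154.5 - 3.5Ps = -240 + 8Ps, so Ps = 789/23.
Buyers pay Pb = 789/23 − 13 = 490/23; Q' = -240 + 8·(789/23) = 792/23.
The subsidy expands output by 792/23 − 64/23 = 728/23 past the efficient level; on those units the gap between marginal cost and willingness to pay runs from 0 up to 13.
DWL = ½ × 13 × 728/23 = 4732/23.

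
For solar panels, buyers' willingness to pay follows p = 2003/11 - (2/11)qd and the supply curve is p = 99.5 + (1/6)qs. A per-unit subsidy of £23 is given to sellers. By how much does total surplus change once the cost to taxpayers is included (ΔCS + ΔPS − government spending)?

Net change in total surplus = -£759

Pre-subsidy: 2003/11 - (2/11)q = 99.5 + (1/6)q gives q* = 237 and p* = 139.
With the subsidy, sellers receive ps = pb + 23 for each unit, where pb is the price buyers pay.
On the curves, pb = 2003/11 - (2/11)q and ps = 99.5 + (1/6)q; the wedge ps − pb = 23 gives 99.5 + (1/6)q − (2003/11 - (2/11)q) = 23, so q' = 303.
Then pb = 2003/11 − (2/11)·303 = 127 and ps = 99.5 + (1/6)·303 = 150.
ΔCS = ½(237 + 303)(139 − 127) = 3240; ΔPS = ½(237 + 303)(150 − 139) = 2970.
Government spending = 23 × 303 = 6969.
Net change = 3240 + 2970 − 6969 = -759. The loss equals the DWL triangle ½·23·66.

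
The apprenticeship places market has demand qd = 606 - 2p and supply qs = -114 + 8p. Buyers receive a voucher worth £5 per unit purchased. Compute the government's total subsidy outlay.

Pre-subsidy: 606 - 2p = -114 + 8p gives p* = 72, q* = 462.
With the rebate, buyers effectively pay pb = ps − 5, where ps is the price sellers receive.
Demand in terms of ps becomes qd = 606 − 2(ps − 5) = 616 - 2ps. Setting this equal to supply: 616 - 2ps = -114 + 8ps, so ps = 73.
Buyers pay pb = 73 − 5 = 68; q' = -114 + 8·73 = 470.
Government outlay = subsidy × quantity = 5 × 470 = 2350.

Government cost = £2350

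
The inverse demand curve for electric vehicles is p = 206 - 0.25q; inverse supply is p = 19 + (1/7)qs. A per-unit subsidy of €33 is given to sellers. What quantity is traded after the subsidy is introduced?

Pre-subsidy: 206 - 0.25q = 19 + (1/7)q gives q* = 476 and p* = 87.
With the subsidy, sellers receive ps = pb + 33 for each unit, where pb is the price buyers pay.
On the curves, pb = 206 - 0.25q and ps = 19 + (1/7)q; the wedge ps − pb = 33 gives 19 + (1/7)q − (206 - 0.25q) = 33, so q' = 560.
Then pb = 206 − 0.25·560 = 66 and ps = 19 + (1/7)·560 = 99.

q' = 560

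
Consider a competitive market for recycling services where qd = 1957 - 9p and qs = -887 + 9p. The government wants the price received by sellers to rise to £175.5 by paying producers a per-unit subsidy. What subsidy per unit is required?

Required subsidy s = £35 per unit

At a seller price of 175.5, quantity supplied is -887 + 9·175.5 = 692.5.
Buyers absorb 692.5 only when they pay pb with 1957 − 9·pb = 692.5, i.e. pb = 140.5.
s = ps − pb = 175.5 − 140.5 = 35.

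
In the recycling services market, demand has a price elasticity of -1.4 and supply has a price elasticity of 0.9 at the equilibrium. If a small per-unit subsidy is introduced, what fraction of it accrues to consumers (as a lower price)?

For a small subsidy around the equilibrium, the benefit split depends on the relative slopes, which at a point are proportional to the elasticities.
Buyer share = εs/(εs + |εd|) = 0.9/(0.9 + 1.4) = 9/23; seller share = |εd|/(εs + |εd|) = 14/23.

Consumer share = 9/23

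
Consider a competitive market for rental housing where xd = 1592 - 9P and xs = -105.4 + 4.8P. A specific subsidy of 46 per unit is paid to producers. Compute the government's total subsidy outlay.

Pre-subsidy: 1592 - 9P = -105.4 + 4.8P gives P* = 123, x* = 485.
With the subsidy, sellers receive Ps = Pb + 46 for each unit, where Pb is the price buyers pay.
Supply in terms of Pb becomes xs = -105.4 + 4.8(Pb + 46) = 115.4 + 4.8Pb. Setting this equal to demand: 1592 - 9Pb = 115.4 + 4.8Pb, so Pb = 107.
Sellers receive Ps = 107 + 46 = 153; x' = 1592 − 9·107 = 629.
Government outlay = subsidy × quantity = 46 × 629 = 28934.

Government cost = 28934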